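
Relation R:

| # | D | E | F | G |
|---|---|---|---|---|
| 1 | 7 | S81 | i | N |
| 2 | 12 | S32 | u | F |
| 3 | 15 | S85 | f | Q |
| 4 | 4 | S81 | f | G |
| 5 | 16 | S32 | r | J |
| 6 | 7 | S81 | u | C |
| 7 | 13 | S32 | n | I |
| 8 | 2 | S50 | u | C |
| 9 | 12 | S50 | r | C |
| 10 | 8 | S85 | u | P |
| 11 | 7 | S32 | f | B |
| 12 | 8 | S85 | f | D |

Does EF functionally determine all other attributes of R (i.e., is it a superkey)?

Rows 3 and 12 have the same EF value (E=S85, F=f) but are distinct tuples, so EF does not determine every attribute — not a superkey.

No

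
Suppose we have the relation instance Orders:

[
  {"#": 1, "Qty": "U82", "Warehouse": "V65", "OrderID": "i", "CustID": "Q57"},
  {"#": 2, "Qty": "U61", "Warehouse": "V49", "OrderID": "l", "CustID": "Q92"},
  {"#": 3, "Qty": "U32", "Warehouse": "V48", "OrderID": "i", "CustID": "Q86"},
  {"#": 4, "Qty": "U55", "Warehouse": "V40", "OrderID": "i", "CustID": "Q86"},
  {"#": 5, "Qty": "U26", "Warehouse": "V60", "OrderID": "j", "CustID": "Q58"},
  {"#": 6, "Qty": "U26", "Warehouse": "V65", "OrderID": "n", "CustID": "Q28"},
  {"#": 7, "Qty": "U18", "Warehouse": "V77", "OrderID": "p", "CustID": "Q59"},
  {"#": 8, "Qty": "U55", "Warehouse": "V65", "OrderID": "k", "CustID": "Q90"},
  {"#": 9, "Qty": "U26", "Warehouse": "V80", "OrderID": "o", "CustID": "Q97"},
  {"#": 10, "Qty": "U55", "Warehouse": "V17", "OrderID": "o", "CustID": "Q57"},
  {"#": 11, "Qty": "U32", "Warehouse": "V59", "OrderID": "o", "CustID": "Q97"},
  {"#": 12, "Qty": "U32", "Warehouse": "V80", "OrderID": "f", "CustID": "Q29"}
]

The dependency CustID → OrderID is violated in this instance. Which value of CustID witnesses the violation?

Q57

CustID=Q57: rows 1, 10 → OrderID takes values {i, o} — violation
CustID=Q92: row 2 → OrderID = l ✓
CustID=Q86: rows 3, 4 → OrderID = i, i ✓
CustID=Q58: row 5 → OrderID = j ✓
CustID=Q28: row 6 → OrderID = n ✓
CustID=Q59: row 7 → OrderID = p ✓
CustID=Q90: row 8 → OrderID = k ✓
CustID=Q97: rows 9, 11 → OrderID = o, o ✓
CustID=Q29: row 12 → OrderID = f ✓
The only CustID value with inconsistent OrderID is CustID=Q57.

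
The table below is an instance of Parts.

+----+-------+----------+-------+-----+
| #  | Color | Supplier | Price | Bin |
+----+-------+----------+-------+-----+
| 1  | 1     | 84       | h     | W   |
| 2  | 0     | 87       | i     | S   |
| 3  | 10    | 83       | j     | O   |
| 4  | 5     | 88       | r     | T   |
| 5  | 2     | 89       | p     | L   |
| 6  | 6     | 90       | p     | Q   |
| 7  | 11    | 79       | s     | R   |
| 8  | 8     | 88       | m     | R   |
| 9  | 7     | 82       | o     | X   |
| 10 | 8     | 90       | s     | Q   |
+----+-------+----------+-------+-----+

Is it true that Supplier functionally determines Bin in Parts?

No

Supplier=84: row 1 → Bin = W ✓
Supplier=87: row 2 → Bin = S ✓
Supplier=83: row 3 → Bin = O ✓
Supplier=88: rows 4, 8 → Bin takes values {T, R} — violation
Supplier=89: row 5 → Bin = L ✓
Supplier=90: rows 6, 10 → Bin = Q, Q ✓
Supplier=79: row 7 → Bin = R ✓
Supplier=82: row 9 → Bin = X ✓
Two rows agree on Supplier but differ on Bin, so Supplier → Bin does not hold.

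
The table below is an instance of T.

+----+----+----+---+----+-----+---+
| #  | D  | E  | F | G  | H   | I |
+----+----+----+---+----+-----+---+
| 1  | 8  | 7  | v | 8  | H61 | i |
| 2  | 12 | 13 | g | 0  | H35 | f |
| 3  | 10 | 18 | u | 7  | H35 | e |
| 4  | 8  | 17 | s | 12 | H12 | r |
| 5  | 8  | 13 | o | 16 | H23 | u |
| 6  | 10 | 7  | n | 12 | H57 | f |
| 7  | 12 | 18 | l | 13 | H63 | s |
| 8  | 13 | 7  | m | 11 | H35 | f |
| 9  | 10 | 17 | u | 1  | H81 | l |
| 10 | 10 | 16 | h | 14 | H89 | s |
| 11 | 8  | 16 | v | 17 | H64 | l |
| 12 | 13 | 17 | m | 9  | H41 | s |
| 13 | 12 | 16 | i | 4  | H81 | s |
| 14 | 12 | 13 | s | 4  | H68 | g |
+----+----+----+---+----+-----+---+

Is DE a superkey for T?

Rows 2 and 14 have the same DE value (D=12, E=13) but are distinct tuples, so DE does not determine every attribute — not a superkey.

No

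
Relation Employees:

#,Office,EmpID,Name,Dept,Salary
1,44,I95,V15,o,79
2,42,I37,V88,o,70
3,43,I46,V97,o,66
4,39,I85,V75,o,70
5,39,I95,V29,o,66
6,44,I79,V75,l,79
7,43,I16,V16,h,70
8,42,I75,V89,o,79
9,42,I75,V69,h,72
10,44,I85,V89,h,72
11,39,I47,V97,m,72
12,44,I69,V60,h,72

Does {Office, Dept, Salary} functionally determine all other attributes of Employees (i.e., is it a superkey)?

Rows 10 and 12 have the same {Office, Dept, Salary} value (Office=44, Dept=h, Salary=72) but are distinct tuples, so {Office, Dept, Salary} does not determine every attribute — not a superkey.

No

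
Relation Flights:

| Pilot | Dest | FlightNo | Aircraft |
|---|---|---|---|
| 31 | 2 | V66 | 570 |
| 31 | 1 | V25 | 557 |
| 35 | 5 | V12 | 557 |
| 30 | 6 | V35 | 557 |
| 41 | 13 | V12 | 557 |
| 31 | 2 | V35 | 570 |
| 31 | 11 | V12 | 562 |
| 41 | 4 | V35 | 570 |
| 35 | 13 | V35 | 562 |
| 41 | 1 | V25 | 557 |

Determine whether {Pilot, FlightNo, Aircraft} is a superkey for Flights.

All 10 rows have distinct {Pilot, FlightNo, Aircraft} values, so {Pilot, FlightNo, Aircraft} → (all attributes) holds and {Pilot, FlightNo, Aircraft} is a superkey.

Yes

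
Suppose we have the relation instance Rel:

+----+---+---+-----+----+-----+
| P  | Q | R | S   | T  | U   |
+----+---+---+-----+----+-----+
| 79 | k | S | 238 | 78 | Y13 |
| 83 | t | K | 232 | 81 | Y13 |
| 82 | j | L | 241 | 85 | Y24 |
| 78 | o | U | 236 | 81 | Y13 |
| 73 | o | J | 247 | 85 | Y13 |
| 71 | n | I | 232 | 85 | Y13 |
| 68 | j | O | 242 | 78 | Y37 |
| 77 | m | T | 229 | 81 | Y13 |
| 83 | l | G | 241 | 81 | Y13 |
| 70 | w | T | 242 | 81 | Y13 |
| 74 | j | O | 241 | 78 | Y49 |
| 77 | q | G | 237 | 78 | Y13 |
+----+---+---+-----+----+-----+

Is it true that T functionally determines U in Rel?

T=78: 4 rows → U takes values {Y13, Y37, Y49} — violation
T=81: 5 rows → U = Y13, Y13, Y13, Y13, Y13 ✓
T=85: 3 rows → U takes values {Y24, Y13} — violation
Two rows agree on T but differ on U, so T → U does not hold.

No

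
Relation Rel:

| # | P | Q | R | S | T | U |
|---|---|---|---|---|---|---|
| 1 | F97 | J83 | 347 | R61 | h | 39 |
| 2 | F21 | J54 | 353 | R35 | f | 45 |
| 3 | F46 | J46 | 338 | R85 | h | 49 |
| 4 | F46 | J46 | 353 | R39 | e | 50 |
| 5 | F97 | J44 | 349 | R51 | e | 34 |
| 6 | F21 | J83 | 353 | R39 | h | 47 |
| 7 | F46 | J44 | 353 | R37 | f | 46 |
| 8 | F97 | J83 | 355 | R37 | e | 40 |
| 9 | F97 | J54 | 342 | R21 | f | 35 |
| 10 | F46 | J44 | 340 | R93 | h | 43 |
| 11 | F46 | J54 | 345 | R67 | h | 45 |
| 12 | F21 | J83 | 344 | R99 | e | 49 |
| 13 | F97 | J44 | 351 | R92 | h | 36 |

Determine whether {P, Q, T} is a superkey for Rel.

Yes

All 13 rows have distinct {P, Q, T} values, so {P, Q, T} → (all attributes) holds and {P, Q, T} is a superkey.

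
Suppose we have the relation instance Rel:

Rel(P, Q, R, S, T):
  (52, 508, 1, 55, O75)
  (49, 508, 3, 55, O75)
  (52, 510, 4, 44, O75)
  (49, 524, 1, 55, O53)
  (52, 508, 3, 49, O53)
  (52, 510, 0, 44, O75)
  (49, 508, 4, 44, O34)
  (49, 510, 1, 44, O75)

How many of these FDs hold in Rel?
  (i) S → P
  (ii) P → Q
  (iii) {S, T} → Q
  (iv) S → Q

(i) S → P: S=55: 3 rows → P takes values {52, 49} — violation; S=44: 4 rows → P takes values {52, 49} — violation — fails.
(ii) P → Q: P=52: 4 rows → Q takes values {508, 510} — violation; P=49: 4 rows → Q takes values {508, 524, 510} — violation — fails.
(iii) {S, T} → Q: every LHS value maps to a single RHS value — holds.
(iv) S → Q: S=55: 3 rows → Q takes values {508, 524} — violation; S=44: 4 rows → Q takes values {510, 508} — violation — fails.
1 of the 4 dependencies holds.

1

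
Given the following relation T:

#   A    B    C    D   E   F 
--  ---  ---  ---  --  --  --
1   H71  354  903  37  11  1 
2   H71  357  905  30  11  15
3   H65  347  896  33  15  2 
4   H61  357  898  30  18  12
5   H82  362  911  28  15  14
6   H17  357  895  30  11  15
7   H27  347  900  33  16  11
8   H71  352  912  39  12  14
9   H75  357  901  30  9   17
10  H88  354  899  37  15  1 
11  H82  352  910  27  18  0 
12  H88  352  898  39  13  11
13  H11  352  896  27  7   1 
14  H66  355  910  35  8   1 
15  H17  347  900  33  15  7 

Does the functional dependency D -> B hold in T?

D=37: rows 1, 10 → B = 354, 354 ✓
D=30: rows 2, 4, 6, 9 → B = 357, 357, 357, 357 ✓
D=33: rows 3, 7, 15 → B = 347, 347, 347 ✓
D=28: row 5 → B = 362 ✓
D=39: rows 8, 12 → B = 352, 352 ✓
D=27: rows 11, 13 → B = 352, 352 ✓
D=35: row 14 → B = 355 ✓
Every D value is associated with a single B value, so D -> B holds.

Yes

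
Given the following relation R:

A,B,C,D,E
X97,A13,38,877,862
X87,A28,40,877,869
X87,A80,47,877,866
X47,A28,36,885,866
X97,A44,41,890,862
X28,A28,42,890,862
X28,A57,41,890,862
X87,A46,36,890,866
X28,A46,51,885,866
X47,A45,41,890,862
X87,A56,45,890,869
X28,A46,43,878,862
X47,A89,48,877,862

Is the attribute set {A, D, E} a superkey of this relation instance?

Two distinct rows share (A=X28, D=890, E=862), so {A, D, E} does not determine every attribute — not a superkey.

No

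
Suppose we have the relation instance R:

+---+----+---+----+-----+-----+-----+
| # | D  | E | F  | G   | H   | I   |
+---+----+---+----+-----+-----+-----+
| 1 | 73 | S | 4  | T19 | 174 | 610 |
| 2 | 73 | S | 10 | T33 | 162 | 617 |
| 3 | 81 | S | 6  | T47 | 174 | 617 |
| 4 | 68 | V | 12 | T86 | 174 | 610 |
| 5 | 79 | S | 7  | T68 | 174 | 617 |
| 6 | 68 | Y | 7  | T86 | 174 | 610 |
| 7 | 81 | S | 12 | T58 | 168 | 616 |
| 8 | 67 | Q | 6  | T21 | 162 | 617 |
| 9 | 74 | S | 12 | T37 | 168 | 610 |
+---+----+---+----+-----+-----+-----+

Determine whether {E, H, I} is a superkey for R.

No

Rows 3 and 5 have the same {E, H, I} value (E=S, H=174, I=617) but are distinct tuples, so {E, H, I} does not determine every attribute — not a superkey.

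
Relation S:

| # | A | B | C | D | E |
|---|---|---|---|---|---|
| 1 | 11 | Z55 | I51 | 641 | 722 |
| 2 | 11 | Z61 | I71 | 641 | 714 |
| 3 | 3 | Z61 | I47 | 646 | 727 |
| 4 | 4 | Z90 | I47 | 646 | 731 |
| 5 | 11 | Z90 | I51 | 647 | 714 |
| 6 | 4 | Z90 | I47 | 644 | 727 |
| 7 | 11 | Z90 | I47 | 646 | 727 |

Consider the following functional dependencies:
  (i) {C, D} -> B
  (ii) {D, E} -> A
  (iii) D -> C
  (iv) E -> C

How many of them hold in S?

(i) {C, D} -> B: (C=I47, D=646): rows 3, 4, 7 → B takes values {Z61, Z90} — violation — fails.
(ii) {D, E} -> A: (D=646, E=727): rows 3, 7 → A takes values {3, 11} — violation — fails.
(iii) D -> C: D=641: rows 1, 2 → C takes values {I51, I71} — violation — fails.
(iv) E -> C: E=714: rows 2, 5 → C takes values {I71, I51} — violation — fails.
None of the 4 dependencies hold.

0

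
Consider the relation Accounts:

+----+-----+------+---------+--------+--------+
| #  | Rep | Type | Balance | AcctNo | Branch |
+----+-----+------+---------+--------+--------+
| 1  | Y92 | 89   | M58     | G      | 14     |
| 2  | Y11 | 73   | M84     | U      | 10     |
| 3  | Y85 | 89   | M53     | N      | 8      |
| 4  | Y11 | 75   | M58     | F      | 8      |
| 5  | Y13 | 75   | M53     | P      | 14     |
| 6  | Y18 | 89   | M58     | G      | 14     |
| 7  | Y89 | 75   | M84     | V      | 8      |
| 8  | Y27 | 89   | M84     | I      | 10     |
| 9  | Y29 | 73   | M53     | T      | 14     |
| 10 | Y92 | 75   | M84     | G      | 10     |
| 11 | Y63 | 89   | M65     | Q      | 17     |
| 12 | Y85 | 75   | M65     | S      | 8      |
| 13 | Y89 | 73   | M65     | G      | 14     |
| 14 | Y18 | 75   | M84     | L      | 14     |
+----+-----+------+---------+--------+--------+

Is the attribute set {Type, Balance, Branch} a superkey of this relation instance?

No

Rows 1 and 6 have the same {Type, Balance, Branch} value (Type=89, Balance=M58, Branch=14) but are distinct tuples, so {Type, Balance, Branch} does not determine every attribute — not a superkey.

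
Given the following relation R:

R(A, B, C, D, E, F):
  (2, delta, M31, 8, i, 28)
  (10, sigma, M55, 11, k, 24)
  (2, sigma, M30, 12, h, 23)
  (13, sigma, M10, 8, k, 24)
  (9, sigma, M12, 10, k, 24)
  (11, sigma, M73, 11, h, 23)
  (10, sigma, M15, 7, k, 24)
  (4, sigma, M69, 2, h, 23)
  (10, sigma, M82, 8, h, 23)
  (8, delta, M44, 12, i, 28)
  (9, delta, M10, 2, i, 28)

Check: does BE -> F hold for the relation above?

Yes

(B=delta, E=i): 3 rows → F = 28, 28, 28 ✓
(B=sigma, E=k): 4 rows → F = 24, 24, 24, 24 ✓
(B=sigma, E=h): 4 rows → F = 23, 23, 23, 23 ✓
Every BE value is associated with a single F value, so BE -> F holds.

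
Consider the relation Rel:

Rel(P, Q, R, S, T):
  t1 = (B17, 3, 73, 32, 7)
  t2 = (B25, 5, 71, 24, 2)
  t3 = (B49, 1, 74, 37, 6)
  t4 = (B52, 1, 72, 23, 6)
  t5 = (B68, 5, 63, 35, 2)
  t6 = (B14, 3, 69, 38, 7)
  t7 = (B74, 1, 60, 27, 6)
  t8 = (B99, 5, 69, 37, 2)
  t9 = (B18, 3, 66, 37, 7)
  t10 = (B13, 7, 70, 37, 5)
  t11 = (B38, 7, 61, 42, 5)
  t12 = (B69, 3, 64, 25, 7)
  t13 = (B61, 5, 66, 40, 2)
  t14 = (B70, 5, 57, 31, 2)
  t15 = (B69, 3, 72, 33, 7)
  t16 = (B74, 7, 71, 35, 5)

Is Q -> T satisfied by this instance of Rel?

Q=3: rows 1, 6, 9, 12, 15 → T = 7, 7, 7, 7, 7 ✓
Q=5: rows 2, 5, 8, 13, 14 → T = 2, 2, 2, 2, 2 ✓
Q=1: rows 3, 4, 7 → T = 6, 6, 6 ✓
Q=7: rows 10, 11, 16 → T = 5, 5, 5 ✓
Every Q value is associated with a single T value, so Q -> T holds.

Yes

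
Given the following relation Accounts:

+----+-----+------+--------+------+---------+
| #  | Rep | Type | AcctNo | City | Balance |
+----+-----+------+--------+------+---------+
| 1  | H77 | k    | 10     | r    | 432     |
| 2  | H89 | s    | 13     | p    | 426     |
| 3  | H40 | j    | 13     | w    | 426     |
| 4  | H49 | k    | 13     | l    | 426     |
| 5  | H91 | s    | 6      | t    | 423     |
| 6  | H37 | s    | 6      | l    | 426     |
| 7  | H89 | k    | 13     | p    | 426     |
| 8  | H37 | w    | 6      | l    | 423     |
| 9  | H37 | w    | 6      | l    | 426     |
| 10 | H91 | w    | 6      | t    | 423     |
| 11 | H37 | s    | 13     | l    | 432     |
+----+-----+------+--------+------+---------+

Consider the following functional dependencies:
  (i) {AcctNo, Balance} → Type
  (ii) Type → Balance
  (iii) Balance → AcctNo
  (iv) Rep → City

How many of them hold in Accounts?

1

(i) {AcctNo, Balance} → Type: (AcctNo=13, Balance=426): rows 2, 3, 4, 7 → Type takes values {s, j, k} — violation; (AcctNo=6, Balance=423): rows 5, 8, 10 → Type takes values {s, w} — violation; (AcctNo=6, Balance=426): rows 6, 9 → Type takes values {s, w} — violation — fails.
(ii) Type → Balance: Type=k: rows 1, 4, 7 → Balance takes values {432, 426} — violation; Type=s: rows 2, 5, 6, 11 → Balance takes values {426, 423, 432} — violation; Type=w: rows 8, 9, 10 → Balance takes values {423, 426} — violation — fails.
(iii) Balance → AcctNo: Balance=432: rows 1, 11 → AcctNo takes values {10, 13} — violation; Balance=426: rows 2, 3, 4, 6, 7, 9 → AcctNo takes values {13, 6} — violation — fails.
(iv) Rep → City: every LHS value maps to a single RHS value — holds.
1 of the 4 dependencies holds.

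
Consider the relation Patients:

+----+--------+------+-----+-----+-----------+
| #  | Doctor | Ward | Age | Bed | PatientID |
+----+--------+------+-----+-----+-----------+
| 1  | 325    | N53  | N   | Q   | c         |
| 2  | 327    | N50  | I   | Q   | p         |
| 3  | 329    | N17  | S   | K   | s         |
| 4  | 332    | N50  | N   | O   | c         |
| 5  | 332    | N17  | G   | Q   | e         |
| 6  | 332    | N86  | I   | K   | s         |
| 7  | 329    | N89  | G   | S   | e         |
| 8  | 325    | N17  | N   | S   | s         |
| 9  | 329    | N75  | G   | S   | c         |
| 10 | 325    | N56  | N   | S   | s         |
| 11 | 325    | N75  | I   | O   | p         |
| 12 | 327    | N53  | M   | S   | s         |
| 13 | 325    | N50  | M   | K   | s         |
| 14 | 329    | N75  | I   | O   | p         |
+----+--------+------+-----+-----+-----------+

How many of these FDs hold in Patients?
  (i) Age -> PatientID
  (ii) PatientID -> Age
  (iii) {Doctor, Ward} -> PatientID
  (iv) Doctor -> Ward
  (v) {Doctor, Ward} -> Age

0

(i) Age -> PatientID: Age=N: rows 1, 4, 8, 10 → PatientID takes values {c, s} — violation; Age=I: rows 2, 6, 11, 14 → PatientID takes values {p, s} — violation; Age=G: rows 5, 7, 9 → PatientID takes values {e, c} — violation — fails.
(ii) PatientID -> Age: PatientID=c: rows 1, 4, 9 → Age takes values {N, G} — violation; PatientID=s: rows 3, 6, 8, 10, 12, 13 → Age takes values {S, I, N, M} — violation — fails.
(iii) {Doctor, Ward} -> PatientID: (Doctor=329, Ward=N75): rows 9, 14 → PatientID takes values {c, p} — violation — fails.
(iv) Doctor -> Ward: Doctor=325: rows 1, 8, 10, 11, 13 → Ward takes values {N53, N17, N56, N75, N50} — violation; Doctor=327: rows 2, 12 → Ward takes values {N50, N53} — violation; Doctor=329: rows 3, 7, 9, 14 → Ward takes values {N17, N89, N75} — violation; Doctor=332: rows 4, 5, 6 → Ward takes values {N50, N17, N86} — violation — fails.
(v) {Doctor, Ward} -> Age: (Doctor=329, Ward=N75): rows 9, 14 → Age takes values {G, I} — violation — fails.
None of the 5 dependencies hold.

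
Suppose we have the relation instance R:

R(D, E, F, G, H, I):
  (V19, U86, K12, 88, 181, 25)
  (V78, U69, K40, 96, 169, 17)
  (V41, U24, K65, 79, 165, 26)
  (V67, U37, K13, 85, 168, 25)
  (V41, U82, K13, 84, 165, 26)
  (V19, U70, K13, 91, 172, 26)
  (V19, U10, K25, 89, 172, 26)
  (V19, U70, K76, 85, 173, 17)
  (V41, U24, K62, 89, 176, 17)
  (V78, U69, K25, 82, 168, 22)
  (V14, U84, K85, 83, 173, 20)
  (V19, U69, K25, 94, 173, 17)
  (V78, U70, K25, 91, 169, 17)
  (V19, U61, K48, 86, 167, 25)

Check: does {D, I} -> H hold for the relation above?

No

(D=V19, I=25): 2 rows → H takes values {181, 167} — violation
(D=V78, I=17): 2 rows → H = 169, 169 ✓
(D=V41, I=26): 2 rows → H = 165, 165 ✓
(D=V67, I=25): 1 row → H = 168 ✓
(D=V19, I=26): 2 rows → H = 172, 172 ✓
(D=V19, I=17): 2 rows → H = 173, 173 ✓
(D=V41, I=17): 1 row → H = 176 ✓
(D=V78, I=22): 1 row → H = 168 ✓
(D=V14, I=20): 1 row → H = 173 ✓
Two rows agree on {D, I} but differ on H, so {D, I} -> H does not hold.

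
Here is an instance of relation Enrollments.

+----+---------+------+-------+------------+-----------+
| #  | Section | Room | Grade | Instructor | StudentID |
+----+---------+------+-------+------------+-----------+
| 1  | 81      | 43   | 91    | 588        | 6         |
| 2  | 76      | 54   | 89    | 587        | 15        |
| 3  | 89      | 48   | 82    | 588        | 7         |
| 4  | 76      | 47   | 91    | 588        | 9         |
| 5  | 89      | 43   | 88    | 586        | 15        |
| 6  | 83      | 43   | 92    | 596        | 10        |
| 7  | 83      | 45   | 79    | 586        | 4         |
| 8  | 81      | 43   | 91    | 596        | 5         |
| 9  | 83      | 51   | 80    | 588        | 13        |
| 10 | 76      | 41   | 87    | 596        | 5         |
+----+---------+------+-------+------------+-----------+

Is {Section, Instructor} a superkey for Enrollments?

All 10 rows have distinct {Section, Instructor} values, so {Section, Instructor} → (all attributes) holds and {Section, Instructor} is a superkey.

Yes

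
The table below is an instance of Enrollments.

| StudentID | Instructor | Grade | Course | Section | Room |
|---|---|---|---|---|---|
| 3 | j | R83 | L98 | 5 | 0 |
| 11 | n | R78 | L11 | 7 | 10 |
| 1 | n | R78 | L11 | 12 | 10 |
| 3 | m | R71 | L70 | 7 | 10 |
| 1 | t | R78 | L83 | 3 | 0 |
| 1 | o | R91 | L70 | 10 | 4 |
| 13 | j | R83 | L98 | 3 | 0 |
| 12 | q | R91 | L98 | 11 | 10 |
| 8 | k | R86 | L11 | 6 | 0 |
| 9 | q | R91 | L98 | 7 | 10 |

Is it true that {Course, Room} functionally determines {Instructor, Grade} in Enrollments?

(Course=L98, Room=0): 2 rows → {Instructor,Grade} = (j, R83), (j, R83) ✓
(Course=L11, Room=10): 2 rows → {Instructor,Grade} = (n, R78), (n, R78) ✓
(Course=L70, Room=10): 1 row → {Instructor,Grade} = (m, R71) ✓
(Course=L83, Room=0): 1 row → {Instructor,Grade} = (t, R78) ✓
(Course=L70, Room=4): 1 row → {Instructor,Grade} = (o, R91) ✓
(Course=L98, Room=10): 2 rows → {Instructor,Grade} = (q, R91), (q, R91) ✓
(Course=L11, Room=0): 1 row → {Instructor,Grade} = (k, R86) ✓
Every {Course, Room} value is associated with a single {Instructor, Grade} value, so {Course, Room} → {Instructor, Grade} holds.

Yes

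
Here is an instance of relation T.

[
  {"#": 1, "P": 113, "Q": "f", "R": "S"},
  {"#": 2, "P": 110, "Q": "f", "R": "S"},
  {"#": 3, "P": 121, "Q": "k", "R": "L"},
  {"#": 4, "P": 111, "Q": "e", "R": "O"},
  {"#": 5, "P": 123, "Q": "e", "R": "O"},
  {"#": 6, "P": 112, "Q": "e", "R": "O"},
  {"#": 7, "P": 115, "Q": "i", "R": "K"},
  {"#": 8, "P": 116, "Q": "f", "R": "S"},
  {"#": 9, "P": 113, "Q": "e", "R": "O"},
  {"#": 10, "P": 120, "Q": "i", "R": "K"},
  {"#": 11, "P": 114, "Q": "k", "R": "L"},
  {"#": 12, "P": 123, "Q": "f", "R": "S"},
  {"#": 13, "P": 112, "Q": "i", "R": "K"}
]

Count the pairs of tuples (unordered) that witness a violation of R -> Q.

R=S: all 4 rows agree on Q — 0 pairs.
R=L: all 2 rows agree on Q — 0 pairs.
R=O: all 4 rows agree on Q — 0 pairs.
R=K: all 3 rows agree on Q — 0 pairs.

0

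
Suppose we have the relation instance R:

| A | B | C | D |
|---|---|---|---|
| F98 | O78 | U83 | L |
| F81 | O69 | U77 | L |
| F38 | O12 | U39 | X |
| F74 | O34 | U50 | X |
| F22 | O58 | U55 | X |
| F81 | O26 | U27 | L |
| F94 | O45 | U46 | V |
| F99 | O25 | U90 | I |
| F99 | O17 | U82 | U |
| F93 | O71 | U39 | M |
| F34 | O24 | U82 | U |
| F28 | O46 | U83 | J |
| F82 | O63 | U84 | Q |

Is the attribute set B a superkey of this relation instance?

All 13 rows have distinct B values, so B → (all attributes) holds and B is a superkey.

Yes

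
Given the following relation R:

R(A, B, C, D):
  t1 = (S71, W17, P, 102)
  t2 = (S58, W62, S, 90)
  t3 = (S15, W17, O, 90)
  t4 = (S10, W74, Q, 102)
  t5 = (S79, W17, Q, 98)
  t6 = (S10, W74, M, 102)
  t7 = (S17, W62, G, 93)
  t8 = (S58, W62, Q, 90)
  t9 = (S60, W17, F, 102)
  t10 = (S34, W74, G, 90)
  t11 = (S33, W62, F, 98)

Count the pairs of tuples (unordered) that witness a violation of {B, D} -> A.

1

(B=W17, D=102): violating pairs (1,9) — 1 pair.
(B=W62, D=90): all 2 rows agree on A — 0 pairs.
(B=W74, D=102): all 2 rows agree on A — 0 pairs.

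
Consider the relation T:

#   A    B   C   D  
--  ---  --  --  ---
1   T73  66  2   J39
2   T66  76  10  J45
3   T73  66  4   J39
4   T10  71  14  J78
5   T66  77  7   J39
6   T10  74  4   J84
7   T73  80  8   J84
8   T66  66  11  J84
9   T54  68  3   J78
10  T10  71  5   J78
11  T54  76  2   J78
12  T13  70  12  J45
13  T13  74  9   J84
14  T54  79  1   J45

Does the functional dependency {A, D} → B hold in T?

No

(A=T73, D=J39): rows 1, 3 → B = 66, 66 ✓
(A=T66, D=J45): row 2 → B = 76 ✓
(A=T10, D=J78): rows 4, 10 → B = 71, 71 ✓
(A=T66, D=J39): row 5 → B = 77 ✓
(A=T10, D=J84): row 6 → B = 74 ✓
(A=T73, D=J84): row 7 → B = 80 ✓
(A=T66, D=J84): row 8 → B = 66 ✓
(A=T54, D=J78): rows 9, 11 → B takes values {68, 76} — violation
(A=T13, D=J45): row 12 → B = 70 ✓
(A=T13, D=J84): row 13 → B = 74 ✓
(A=T54, D=J45): row 14 → B = 79 ✓
Two rows agree on {A, D} but differ on B, so {A, D} → B does not hold.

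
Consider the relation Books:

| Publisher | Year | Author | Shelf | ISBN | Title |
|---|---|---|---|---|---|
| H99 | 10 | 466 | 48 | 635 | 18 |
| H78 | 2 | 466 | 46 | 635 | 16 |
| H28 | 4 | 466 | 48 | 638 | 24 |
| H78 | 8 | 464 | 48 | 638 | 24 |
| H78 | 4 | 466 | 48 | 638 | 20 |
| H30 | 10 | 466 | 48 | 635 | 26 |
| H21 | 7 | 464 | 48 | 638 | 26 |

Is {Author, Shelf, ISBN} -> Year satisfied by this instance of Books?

No

(Author=466, Shelf=48, ISBN=635): 2 rows → Year = 10, 10 ✓
(Author=466, Shelf=46, ISBN=635): 1 row → Year = 2 ✓
(Author=466, Shelf=48, ISBN=638): 2 rows → Year = 4, 4 ✓
(Author=464, Shelf=48, ISBN=638): 2 rows → Year takes values {8, 7} — violation
Two rows agree on {Author, Shelf, ISBN} but differ on Year, so {Author, Shelf, ISBN} -> Year does not hold.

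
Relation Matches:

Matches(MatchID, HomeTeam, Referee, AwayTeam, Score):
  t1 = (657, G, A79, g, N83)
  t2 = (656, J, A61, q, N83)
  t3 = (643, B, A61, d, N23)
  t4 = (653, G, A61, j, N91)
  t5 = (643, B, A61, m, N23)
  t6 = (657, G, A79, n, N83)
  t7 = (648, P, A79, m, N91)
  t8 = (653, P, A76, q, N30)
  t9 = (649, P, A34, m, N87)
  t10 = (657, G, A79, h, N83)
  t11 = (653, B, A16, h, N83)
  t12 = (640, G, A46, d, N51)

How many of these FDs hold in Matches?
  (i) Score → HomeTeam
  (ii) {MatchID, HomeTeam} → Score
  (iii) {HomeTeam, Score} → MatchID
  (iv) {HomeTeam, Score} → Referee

(i) Score → HomeTeam: Score=N83: rows 1, 2, 6, 10, 11 → HomeTeam takes values {G, J, B} — violation; Score=N91: rows 4, 7 → HomeTeam takes values {G, P} — violation — fails.
(ii) {MatchID, HomeTeam} → Score: every LHS value maps to a single RHS value — holds.
(iii) {HomeTeam, Score} → MatchID: every LHS value maps to a single RHS value — holds.
(iv) {HomeTeam, Score} → Referee: every LHS value maps to a single RHS value — holds.
3 of the 4 dependencies hold.

3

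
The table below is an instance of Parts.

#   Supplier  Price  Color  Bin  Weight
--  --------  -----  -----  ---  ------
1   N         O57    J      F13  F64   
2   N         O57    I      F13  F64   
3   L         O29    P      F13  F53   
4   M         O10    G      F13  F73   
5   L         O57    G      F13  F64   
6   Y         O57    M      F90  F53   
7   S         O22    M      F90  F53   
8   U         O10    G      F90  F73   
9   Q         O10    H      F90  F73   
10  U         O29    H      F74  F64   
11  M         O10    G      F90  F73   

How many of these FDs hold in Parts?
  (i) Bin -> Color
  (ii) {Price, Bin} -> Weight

1

(i) Bin -> Color: Bin=F13: rows 1, 2, 3, 4, 5 → Color takes values {J, I, P, G} — violation; Bin=F90: rows 6, 7, 8, 9, 11 → Color takes values {M, G, H} — violation — fails.
(ii) {Price, Bin} -> Weight: every LHS value maps to a single RHS value — holds.
1 of the 2 dependencies holds.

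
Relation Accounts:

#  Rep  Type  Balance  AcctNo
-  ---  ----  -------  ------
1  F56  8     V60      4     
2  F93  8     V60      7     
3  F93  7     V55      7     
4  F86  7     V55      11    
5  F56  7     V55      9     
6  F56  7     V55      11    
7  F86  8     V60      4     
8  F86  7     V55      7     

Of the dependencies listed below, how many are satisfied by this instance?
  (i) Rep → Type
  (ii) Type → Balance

(i) Rep → Type: Rep=F56: rows 1, 5, 6 → Type takes values {8, 7} — violation; Rep=F93: rows 2, 3 → Type takes values {8, 7} — violation; Rep=F86: rows 4, 7, 8 → Type takes values {7, 8} — violation — fails.
(ii) Type → Balance: every LHS value maps to a single RHS value — holds.
1 of the 2 dependencies holds.

1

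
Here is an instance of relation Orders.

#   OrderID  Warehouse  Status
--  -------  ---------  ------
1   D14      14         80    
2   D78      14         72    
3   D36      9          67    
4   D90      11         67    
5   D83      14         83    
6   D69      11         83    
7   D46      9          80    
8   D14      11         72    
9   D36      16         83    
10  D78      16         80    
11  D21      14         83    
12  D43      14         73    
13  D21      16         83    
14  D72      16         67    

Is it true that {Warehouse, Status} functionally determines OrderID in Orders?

No

(Warehouse=14, Status=80): row 1 → OrderID = D14 ✓
(Warehouse=14, Status=72): row 2 → OrderID = D78 ✓
(Warehouse=9, Status=67): row 3 → OrderID = D36 ✓
(Warehouse=11, Status=67): row 4 → OrderID = D90 ✓
(Warehouse=14, Status=83): rows 5, 11 → OrderID takes values {D83, D21} — violation
(Warehouse=11, Status=83): row 6 → OrderID = D69 ✓
(Warehouse=9, Status=80): row 7 → OrderID = D46 ✓
(Warehouse=11, Status=72): row 8 → OrderID = D14 ✓
(Warehouse=16, Status=83): rows 9, 13 → OrderID takes values {D36, D21} — violation
(Warehouse=16, Status=80): row 10 → OrderID = D78 ✓
(Warehouse=14, Status=73): row 12 → OrderID = D43 ✓
(Warehouse=16, Status=67): row 14 → OrderID = D72 ✓
Two rows agree on {Warehouse, Status} but differ on OrderID, so {Warehouse, Status} → OrderID does not hold.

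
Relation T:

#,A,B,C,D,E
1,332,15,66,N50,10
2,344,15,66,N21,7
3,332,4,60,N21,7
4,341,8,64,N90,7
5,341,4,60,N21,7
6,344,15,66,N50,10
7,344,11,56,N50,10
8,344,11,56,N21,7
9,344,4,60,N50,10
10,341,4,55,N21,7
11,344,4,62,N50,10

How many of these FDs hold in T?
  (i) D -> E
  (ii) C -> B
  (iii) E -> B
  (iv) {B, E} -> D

3

(i) D -> E: every LHS value maps to a single RHS value — holds.
(ii) C -> B: every LHS value maps to a single RHS value — holds.
(iii) E -> B: E=10: rows 1, 6, 7, 9, 11 → B takes values {15, 11, 4} — violation; E=7: rows 2, 3, 4, 5, 8, 10 → B takes values {15, 4, 8, 11} — violation — fails.
(iv) {B, E} -> D: every LHS value maps to a single RHS value — holds.
3 of the 4 dependencies hold.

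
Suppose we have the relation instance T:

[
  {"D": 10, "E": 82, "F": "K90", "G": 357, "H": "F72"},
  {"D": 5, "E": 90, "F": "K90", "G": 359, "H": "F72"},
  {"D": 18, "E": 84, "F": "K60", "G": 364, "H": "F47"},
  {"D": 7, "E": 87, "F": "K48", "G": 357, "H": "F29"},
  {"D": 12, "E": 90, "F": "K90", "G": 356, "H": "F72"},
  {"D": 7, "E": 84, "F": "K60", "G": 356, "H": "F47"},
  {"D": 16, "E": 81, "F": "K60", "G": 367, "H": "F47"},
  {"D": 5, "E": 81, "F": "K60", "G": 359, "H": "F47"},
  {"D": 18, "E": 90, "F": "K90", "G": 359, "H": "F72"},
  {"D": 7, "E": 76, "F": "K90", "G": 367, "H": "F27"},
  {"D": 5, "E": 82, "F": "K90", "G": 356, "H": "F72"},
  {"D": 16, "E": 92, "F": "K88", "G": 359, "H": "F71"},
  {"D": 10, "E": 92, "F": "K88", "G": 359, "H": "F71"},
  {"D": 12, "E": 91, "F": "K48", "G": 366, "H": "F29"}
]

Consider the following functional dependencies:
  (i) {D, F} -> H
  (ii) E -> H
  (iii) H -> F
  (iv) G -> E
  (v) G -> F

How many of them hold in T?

(i) {D, F} -> H: every LHS value maps to a single RHS value — holds.
(ii) E -> H: every LHS value maps to a single RHS value — holds.
(iii) H -> F: every LHS value maps to a single RHS value — holds.
(iv) G -> E: G=357: 2 rows → E takes values {82, 87} — violation; G=359: 5 rows → E takes values {90, 81, 92} — violation; G=356: 3 rows → E takes values {90, 84, 82} — violation; G=367: 2 rows → E takes values {81, 76} — violation — fails.
(v) G -> F: G=357: 2 rows → F takes values {K90, K48} — violation; G=359: 5 rows → F takes values {K90, K60, K88} — violation; G=356: 3 rows → F takes values {K90, K60} — violation; G=367: 2 rows → F takes values {K60, K90} — violation — fails.
3 of the 5 dependencies hold.

3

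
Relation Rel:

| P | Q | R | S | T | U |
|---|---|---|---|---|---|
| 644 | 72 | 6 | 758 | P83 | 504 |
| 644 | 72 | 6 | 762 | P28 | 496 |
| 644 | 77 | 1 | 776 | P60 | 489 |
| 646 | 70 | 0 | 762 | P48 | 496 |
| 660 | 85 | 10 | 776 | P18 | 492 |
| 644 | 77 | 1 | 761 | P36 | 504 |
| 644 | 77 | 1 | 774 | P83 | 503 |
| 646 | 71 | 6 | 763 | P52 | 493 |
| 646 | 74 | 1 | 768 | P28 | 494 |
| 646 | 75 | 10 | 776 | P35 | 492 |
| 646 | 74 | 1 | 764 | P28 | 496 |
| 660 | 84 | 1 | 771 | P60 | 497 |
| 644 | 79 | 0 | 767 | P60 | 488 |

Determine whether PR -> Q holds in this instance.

(P=644, R=6): 2 rows → Q = 72, 72 ✓
(P=644, R=1): 3 rows → Q = 77, 77, 77 ✓
(P=646, R=0): 1 row → Q = 70 ✓
(P=660, R=10): 1 row → Q = 85 ✓
(P=646, R=6): 1 row → Q = 71 ✓
(P=646, R=1): 2 rows → Q = 74, 74 ✓
(P=646, R=10): 1 row → Q = 75 ✓
(P=660, R=1): 1 row → Q = 84 ✓
(P=644, R=0): 1 row → Q = 79 ✓
Every PR value is associated with a single Q value, so PR -> Q holds.

Yes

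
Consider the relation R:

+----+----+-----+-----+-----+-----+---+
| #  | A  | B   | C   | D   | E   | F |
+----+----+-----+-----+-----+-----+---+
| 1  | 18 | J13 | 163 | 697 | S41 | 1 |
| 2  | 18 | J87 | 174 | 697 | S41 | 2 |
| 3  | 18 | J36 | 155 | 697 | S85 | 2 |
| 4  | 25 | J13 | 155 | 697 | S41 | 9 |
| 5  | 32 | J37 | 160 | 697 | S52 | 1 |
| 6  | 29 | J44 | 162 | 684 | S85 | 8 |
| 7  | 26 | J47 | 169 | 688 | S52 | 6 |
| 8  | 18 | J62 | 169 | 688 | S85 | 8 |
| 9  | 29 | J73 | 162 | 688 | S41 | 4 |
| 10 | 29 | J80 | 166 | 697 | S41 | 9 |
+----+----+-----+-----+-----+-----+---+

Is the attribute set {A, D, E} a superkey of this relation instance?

Rows 1 and 2 have the same {A, D, E} value (A=18, D=697, E=S41) but are distinct tuples, so {A, D, E} does not determine every attribute — not a superkey.

No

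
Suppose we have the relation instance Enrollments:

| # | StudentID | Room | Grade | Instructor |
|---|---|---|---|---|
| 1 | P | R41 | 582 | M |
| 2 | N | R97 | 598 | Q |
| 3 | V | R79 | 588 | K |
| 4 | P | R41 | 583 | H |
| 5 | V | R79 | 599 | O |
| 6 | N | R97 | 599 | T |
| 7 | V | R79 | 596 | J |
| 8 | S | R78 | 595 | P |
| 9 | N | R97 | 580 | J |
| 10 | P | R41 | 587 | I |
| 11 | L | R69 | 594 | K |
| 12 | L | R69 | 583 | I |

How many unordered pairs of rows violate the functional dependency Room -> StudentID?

0

Room=R41: all 3 rows agree on StudentID — 0 pairs.
Room=R97: all 3 rows agree on StudentID — 0 pairs.
Room=R79: all 3 rows agree on StudentID — 0 pairs.
Room=R69: all 2 rows agree on StudentID — 0 pairs.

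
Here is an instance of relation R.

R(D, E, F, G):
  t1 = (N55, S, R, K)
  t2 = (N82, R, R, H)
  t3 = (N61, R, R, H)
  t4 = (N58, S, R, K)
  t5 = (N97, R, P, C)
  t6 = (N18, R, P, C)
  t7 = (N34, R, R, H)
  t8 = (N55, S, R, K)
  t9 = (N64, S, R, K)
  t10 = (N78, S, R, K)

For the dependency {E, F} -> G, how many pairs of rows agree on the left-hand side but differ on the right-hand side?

0

(E=S, F=R): all 5 rows agree on G — 0 pairs.
(E=R, F=R): all 3 rows agree on G — 0 pairs.
(E=R, F=P): all 2 rows agree on G — 0 pairs.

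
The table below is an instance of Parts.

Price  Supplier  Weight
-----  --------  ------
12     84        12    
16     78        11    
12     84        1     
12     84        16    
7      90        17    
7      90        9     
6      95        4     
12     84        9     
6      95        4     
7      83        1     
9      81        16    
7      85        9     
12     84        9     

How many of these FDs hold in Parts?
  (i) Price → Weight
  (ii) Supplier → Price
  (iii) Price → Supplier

(i) Price → Weight: Price=12: 5 rows → Weight takes values {12, 1, 16, 9} — violation; Price=7: 4 rows → Weight takes values {17, 9, 1} — violation — fails.
(ii) Supplier → Price: every LHS value maps to a single RHS value — holds.
(iii) Price → Supplier: Price=7: 4 rows → Supplier takes values {90, 83, 85} — violation — fails.
1 of the 3 dependencies holds.

1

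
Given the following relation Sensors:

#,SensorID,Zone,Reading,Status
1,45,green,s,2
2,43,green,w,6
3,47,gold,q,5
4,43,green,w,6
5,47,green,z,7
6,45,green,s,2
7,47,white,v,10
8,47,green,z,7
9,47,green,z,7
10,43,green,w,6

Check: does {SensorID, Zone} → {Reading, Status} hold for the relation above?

Yes

(SensorID=45, Zone=green): rows 1, 6 → {Reading,Status} = (s, 2), (s, 2) ✓
(SensorID=43, Zone=green): rows 2, 4, 10 → {Reading,Status} = (w, 6), (w, 6), (w, 6) ✓
(SensorID=47, Zone=gold): row 3 → {Reading,Status} = (q, 5) ✓
(SensorID=47, Zone=green): rows 5, 8, 9 → {Reading,Status} = (z, 7), (z, 7), (z, 7) ✓
(SensorID=47, Zone=white): row 7 → {Reading,Status} = (v, 10) ✓
Every {SensorID, Zone} value is associated with a single {Reading, Status} value, so {SensorID, Zone} → {Reading, Status} holds.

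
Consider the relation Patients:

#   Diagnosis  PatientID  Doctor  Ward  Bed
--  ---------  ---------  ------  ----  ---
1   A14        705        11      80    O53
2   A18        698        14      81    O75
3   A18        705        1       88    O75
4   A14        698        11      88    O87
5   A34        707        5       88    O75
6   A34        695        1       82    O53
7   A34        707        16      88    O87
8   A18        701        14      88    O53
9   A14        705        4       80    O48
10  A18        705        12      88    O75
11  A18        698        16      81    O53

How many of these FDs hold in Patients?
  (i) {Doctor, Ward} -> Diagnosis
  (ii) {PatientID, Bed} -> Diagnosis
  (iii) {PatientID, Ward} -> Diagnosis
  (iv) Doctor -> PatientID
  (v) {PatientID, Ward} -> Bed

(i) {Doctor, Ward} -> Diagnosis: every LHS value maps to a single RHS value — holds.
(ii) {PatientID, Bed} -> Diagnosis: every LHS value maps to a single RHS value — holds.
(iii) {PatientID, Ward} -> Diagnosis: every LHS value maps to a single RHS value — holds.
(iv) Doctor -> PatientID: Doctor=11: rows 1, 4 → PatientID takes values {705, 698} — violation; Doctor=14: rows 2, 8 → PatientID takes values {698, 701} — violation; Doctor=1: rows 3, 6 → PatientID takes values {705, 695} — violation; Doctor=16: rows 7, 11 → PatientID takes values {707, 698} — violation — fails.
(v) {PatientID, Ward} -> Bed: (PatientID=705, Ward=80): rows 1, 9 → Bed takes values {O53, O48} — violation; (PatientID=698, Ward=81): rows 2, 11 → Bed takes values {O75, O53} — violation; (PatientID=707, Ward=88): rows 5, 7 → Bed takes values {O75, O87} — violation — fails.
3 of the 5 dependencies hold.

3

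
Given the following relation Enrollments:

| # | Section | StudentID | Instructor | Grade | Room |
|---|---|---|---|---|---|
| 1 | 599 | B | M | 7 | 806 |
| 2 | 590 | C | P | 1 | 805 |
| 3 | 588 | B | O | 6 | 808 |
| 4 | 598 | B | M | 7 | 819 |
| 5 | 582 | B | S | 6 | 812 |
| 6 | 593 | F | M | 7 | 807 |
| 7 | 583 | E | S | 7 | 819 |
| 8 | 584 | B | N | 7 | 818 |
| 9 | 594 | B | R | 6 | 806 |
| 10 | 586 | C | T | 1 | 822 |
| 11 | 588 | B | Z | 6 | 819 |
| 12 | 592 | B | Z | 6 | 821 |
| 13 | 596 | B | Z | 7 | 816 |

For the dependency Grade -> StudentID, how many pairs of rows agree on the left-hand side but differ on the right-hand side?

Grade=7: violating pairs (1,6), (1,7), (4,6), (4,7), (6,7), (6,8), (6,13), (7,8), (7,13) — 9 pairs.
Grade=1: all 2 rows agree on StudentID — 0 pairs.
Grade=6: all 5 rows agree on StudentID — 0 pairs.

9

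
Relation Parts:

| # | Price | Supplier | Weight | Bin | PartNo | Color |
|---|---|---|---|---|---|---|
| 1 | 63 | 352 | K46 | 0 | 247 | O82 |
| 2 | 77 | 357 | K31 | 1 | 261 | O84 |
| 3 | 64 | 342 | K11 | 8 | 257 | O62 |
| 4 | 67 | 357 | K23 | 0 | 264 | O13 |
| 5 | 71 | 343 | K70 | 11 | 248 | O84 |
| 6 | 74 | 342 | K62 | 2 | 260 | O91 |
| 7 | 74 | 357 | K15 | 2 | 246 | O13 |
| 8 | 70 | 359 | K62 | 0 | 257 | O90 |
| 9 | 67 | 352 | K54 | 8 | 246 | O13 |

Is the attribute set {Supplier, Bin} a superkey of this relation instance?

All 9 rows have distinct {Supplier, Bin} values, so {Supplier, Bin} → (all attributes) holds and {Supplier, Bin} is a superkey.

Yes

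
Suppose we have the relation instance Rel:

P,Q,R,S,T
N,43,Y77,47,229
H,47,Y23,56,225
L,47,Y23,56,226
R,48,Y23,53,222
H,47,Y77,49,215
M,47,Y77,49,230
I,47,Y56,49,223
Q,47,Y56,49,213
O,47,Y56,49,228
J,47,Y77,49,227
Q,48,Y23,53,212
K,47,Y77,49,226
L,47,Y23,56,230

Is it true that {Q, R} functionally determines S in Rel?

Yes

(Q=43, R=Y77): 1 row → S = 47 ✓
(Q=47, R=Y23): 3 rows → S = 56, 56, 56 ✓
(Q=48, R=Y23): 2 rows → S = 53, 53 ✓
(Q=47, R=Y77): 4 rows → S = 49, 49, 49, 49 ✓
(Q=47, R=Y56): 3 rows → S = 49, 49, 49 ✓
Every {Q, R} value is associated with a single S value, so {Q, R} -> S holds.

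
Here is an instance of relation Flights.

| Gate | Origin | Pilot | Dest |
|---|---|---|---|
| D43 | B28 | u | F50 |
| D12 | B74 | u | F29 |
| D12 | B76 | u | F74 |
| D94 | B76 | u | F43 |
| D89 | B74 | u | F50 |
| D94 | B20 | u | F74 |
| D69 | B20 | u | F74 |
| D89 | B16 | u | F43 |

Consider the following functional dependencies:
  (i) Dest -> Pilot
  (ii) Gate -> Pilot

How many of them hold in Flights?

(i) Dest -> Pilot: every LHS value maps to a single RHS value — holds.
(ii) Gate -> Pilot: every LHS value maps to a single RHS value — holds.
2 of the 2 dependencies hold.

2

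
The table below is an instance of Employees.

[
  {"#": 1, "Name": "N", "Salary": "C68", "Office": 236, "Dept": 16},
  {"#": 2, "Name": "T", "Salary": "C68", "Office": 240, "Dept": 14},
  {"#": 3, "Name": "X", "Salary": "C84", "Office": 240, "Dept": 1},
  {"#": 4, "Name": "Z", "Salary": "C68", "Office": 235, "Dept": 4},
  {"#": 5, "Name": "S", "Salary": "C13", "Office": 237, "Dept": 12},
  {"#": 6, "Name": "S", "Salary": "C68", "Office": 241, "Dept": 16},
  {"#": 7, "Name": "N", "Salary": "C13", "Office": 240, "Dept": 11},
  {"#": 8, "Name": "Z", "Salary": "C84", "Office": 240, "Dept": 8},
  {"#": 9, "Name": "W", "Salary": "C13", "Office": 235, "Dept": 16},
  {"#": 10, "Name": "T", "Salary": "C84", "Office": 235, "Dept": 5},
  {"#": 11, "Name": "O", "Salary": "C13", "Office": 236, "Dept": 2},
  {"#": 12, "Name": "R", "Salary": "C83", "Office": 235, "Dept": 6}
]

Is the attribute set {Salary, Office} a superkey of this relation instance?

No

Rows 3 and 8 have the same {Salary, Office} value (Salary=C84, Office=240) but are distinct tuples, so {Salary, Office} does not determine every attribute — not a superkey.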